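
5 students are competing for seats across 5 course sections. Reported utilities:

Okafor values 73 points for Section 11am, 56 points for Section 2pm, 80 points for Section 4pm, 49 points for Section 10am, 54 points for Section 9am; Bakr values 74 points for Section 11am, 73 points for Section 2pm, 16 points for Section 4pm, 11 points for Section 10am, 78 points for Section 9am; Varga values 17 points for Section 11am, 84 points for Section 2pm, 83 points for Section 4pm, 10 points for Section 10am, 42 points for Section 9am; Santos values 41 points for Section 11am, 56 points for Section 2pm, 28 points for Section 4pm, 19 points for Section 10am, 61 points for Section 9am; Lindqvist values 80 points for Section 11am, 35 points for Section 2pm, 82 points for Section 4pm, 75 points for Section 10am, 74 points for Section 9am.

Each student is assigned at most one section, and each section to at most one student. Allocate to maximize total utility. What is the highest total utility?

Maximum total: 374 points

Treat this as an assignment problem: match each student to one section.
Optimal: Okafor→Section 4pm (80 points), Bakr→Section 11am (74 points), Varga→Section 2pm (84 points), Santos→Section 9am (61 points), Lindqvist→Section 10am (75 points) — total 80+74+84+61+75 = 374 points.
Column-greedy (each section in turn goes to its best remaining student) gives 341 points, worse by 33.
Swapping Lindqvist↔Bakr (Lindqvist→Section 11am 80 points, Bakr→Section 10am 11 points) loses 58.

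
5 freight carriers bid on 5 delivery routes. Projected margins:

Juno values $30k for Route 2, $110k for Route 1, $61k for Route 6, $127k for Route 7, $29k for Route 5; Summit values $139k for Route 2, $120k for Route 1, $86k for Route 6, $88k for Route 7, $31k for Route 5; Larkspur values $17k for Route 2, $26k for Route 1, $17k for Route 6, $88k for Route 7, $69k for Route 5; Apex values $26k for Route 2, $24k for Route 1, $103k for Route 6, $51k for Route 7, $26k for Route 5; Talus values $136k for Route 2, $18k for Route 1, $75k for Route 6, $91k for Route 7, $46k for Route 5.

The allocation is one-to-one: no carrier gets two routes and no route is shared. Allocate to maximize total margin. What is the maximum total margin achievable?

Max total: $555k

Optimal: Juno→Route 7 ($127k), Summit→Route 1 ($120k), Larkspur→Route 5 ($69k), Apex→Route 6 ($103k), Talus→Route 2 ($136k) — total 127+120+69+103+136 = $555k.
Row-greedy (each carrier in turn takes its best remaining route) gives $456k, worse by 99.
Swapping Apex↔Talus (Apex→Route 2 $26k, Talus→Route 6 $75k) loses 138.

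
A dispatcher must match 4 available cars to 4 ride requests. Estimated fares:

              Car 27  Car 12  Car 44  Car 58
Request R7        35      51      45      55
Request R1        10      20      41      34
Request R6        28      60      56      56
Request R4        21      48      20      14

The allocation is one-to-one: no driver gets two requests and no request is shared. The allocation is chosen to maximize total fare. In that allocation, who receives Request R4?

Car 12 receives Request R4.

This is the linear assignment problem.
Optimal: Car 27→Request R7 ($35), Car 12→Request R4 ($48), Car 44→Request R1 ($41), Car 58→Request R6 ($56) — total 35+48+41+56 = $180.
Max-entry greedy (repeatedly take the single best remaining cell) gives $177, worse by 3.
Next-best assignment: Car 27→Request R4, Car 12→Request R6, Car 44→Request R1, Car 58→Request R7 = $177.
No other one-to-one assignment exceeds $180.
Car 12's own top request is Request R6 ($60), but forcing Car 12→Request R6 and reassigning the rest optimally gives only $177 — worse by 3.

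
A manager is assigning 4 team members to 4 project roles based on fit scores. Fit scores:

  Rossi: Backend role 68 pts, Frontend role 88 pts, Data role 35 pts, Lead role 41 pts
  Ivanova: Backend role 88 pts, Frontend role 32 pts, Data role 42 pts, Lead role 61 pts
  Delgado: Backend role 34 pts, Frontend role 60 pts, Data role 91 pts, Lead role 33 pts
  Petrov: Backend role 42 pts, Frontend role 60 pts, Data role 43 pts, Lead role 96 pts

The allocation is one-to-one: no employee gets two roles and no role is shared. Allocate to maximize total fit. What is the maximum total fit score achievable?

Maximum total: 363 pts

This is the linear assignment problem.
Optimal: Rossi→Frontend role (88 pts), Ivanova→Backend role (88 pts), Delgado→Data role (91 pts), Petrov→Lead role (96 pts) — total 88+88+91+96 = 363 pts.
No other one-to-one assignment exceeds 363 pts.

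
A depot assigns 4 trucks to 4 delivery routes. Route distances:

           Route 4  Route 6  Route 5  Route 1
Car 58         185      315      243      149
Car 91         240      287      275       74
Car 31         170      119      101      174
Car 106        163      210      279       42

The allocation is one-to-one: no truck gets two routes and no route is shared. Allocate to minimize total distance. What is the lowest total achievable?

Min total: 570 km

Treat this as an assignment problem: match each truck to one route.
Optimal: Car 58→Route 4 (185 km), Car 91→Route 1 (74 km), Car 31→Route 5 (101 km), Car 106→Route 6 (210 km) — total 185+74+101+210 = 570 km.
Min-entry greedy (repeatedly take the single cheapest remaining cell) gives 615 km, worse by 45.
Next-best assignment: Car 58→Route 5, Car 91→Route 1, Car 31→Route 6, Car 106→Route 4 = 599 km.
Every other assignment is strictly worse.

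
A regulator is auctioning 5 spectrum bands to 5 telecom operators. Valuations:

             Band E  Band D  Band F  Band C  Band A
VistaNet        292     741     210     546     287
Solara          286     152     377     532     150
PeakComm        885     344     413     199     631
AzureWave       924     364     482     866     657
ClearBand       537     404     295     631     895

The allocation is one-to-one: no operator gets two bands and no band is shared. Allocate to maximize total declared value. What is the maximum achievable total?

Maximum total: $3764M

This is a one-to-one assignment (maximum-weight bipartite matching).
Optimal: VistaNet→Band D ($741M), Solara→Band F ($377M), PeakComm→Band E ($885M), AzureWave→Band C ($866M), ClearBand→Band A ($895M) — total 741+377+885+866+895 = $3764M.
Swapping AzureWave↔ClearBand (AzureWave→Band A $657M, ClearBand→Band C $631M) loses 473.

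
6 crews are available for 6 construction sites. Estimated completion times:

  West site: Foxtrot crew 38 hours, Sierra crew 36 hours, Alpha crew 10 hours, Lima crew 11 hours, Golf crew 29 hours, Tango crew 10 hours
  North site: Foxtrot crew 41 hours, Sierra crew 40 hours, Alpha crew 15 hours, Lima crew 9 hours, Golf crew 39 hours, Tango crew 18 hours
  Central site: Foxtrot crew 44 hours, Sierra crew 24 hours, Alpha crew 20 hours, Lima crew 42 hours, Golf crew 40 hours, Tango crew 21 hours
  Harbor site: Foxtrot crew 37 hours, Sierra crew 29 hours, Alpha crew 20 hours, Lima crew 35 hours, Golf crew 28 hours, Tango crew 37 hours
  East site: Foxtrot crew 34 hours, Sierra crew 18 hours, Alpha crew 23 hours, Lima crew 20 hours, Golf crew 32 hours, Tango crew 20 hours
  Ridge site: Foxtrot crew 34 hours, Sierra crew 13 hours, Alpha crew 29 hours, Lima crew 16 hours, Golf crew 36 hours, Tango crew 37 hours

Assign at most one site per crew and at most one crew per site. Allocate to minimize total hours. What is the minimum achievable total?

Optimal: Foxtrot crew→East site (34 hours), Sierra crew→Ridge site (13 hours), Alpha crew→Central site (20 hours), Lima crew→North site (9 hours), Golf crew→Harbor site (28 hours), Tango crew→West site (10 hours) — total 34+13+20+9+28+10 = 114 hours.
Row-greedy (each crew in turn takes its cheapest remaining site) gives 115 hours, worse by 1.
Next-best assignment: Foxtrot crew→East site, Sierra crew→Ridge site, Alpha crew→West site, Lima crew→North site, Golf crew→Harbor site, Tango crew→Central site = 115 hours.
Swapping Sierra crew↔Alpha crew (Sierra crew→Central site 24 hours, Alpha crew→Ridge site 29 hours) adds 20.
Checked against all permutations: 114 hours is optimal.

Min total: 114 hours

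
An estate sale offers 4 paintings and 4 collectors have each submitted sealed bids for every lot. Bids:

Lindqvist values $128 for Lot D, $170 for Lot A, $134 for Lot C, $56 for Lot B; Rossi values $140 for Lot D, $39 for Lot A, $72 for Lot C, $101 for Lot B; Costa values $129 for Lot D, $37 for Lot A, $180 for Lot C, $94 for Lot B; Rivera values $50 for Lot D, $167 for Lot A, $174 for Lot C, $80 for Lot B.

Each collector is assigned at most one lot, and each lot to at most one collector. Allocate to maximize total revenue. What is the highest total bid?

This is the linear assignment problem.
Optimal: Lindqvist→Lot A ($170), Rossi→Lot D ($140), Costa→Lot B ($94), Rivera→Lot C ($174) — total 170+140+94+174 = $578.
Max-entry greedy (repeatedly take the single best remaining cell) gives $570, worse by 8.
Next-best assignment: Lindqvist→Lot D, Rossi→Lot B, Costa→Lot C, Rivera→Lot A = $576.

Max total: $578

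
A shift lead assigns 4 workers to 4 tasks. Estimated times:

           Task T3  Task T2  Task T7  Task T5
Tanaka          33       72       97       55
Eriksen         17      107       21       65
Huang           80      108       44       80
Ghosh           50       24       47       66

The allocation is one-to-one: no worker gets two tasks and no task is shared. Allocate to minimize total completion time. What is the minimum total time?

Treat this as an assignment problem: match each worker to one task.
Optimal: Tanaka→Task T5 (55 min), Eriksen→Task T3 (17 min), Huang→Task T7 (44 min), Ghosh→Task T2 (24 min) — total 55+17+44+24 = 140 min.
Row-greedy (each worker in turn takes its cheapest remaining task) gives 158 min, worse by 18.
Next-best assignment: Tanaka→Task T3, Eriksen→Task T7, Huang→Task T5, Ghosh→Task T2 = 158 min.
Swapping Eriksen↔Huang (Eriksen→Task T7 21 min, Huang→Task T3 80 min) adds 40.
Every other assignment is strictly worse.

Min total: 140 min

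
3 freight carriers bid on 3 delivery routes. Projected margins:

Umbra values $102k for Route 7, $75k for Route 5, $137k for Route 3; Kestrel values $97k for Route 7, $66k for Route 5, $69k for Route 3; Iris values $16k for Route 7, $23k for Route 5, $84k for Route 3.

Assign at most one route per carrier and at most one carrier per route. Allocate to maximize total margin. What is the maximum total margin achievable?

This is a one-to-one assignment (maximum-weight bipartite matching).
Optimal: Umbra→Route 3 ($137k), Kestrel→Route 7 ($97k), Iris→Route 5 ($23k) — total 137+97+23 = $257k.
Column-greedy (each route in turn goes to its best remaining carrier) gives $252k, worse by 5.
Next-best assignment: Umbra→Route 5, Kestrel→Route 7, Iris→Route 3 = $256k.

Maximum total: $257k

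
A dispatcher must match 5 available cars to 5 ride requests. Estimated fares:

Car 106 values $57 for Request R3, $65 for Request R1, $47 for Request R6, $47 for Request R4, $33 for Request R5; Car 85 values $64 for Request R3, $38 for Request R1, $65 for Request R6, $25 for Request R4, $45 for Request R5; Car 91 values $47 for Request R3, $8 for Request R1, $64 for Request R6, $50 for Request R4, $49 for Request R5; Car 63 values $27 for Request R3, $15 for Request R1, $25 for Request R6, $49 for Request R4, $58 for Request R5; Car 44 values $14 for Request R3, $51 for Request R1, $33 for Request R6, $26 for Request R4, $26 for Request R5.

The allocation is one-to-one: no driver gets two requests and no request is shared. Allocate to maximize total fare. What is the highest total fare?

Max total: $284

Optimal: Car 106→Request R4 ($47), Car 85→Request R3 ($64), Car 91→Request R6 ($64), Car 63→Request R5 ($58), Car 44→Request R1 ($51) — total 47+64+64+58+51 = $284.
Row-greedy (each driver in turn takes its best remaining request) gives $252, worse by 32.
Next-best assignment: Car 106→Request R3, Car 85→Request R6, Car 91→Request R4, Car 63→Request R5, Car 44→Request R1 = $281.
Checked against all permutations: $284 is optimal.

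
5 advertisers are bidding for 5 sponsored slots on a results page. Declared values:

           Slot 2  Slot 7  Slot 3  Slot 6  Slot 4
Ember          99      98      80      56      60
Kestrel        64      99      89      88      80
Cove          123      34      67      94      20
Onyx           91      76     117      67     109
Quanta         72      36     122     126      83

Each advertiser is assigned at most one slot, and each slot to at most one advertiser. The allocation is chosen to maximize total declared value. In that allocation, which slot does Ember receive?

Ember receives Slot 7.

Optimal: Ember→Slot 7 ($98), Kestrel→Slot 3 ($89), Cove→Slot 2 ($123), Onyx→Slot 4 ($109), Quanta→Slot 6 ($126) — total 98+89+123+109+126 = $545.
Next-best assignment: Ember→Slot 7, Kestrel→Slot 4, Cove→Slot 2, Onyx→Slot 3, Quanta→Slot 6 = $544.
Swapping Cove↔Kestrel (Cove→Slot 3 $67, Kestrel→Slot 2 $64) loses 81.
Checked against all permutations: $545 is optimal.
Ember's own top slot is Slot 2 ($99), but forcing Ember→Slot 2 and reassigning the rest optimally gives only $523 — worse by 22.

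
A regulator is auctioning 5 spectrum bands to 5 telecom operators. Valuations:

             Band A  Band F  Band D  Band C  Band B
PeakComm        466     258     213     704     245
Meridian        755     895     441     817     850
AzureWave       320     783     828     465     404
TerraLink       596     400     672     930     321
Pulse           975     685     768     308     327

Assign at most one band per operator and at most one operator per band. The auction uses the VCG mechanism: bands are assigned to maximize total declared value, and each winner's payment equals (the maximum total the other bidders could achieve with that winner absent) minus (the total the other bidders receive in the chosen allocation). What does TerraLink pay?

Efficient allocation: PeakComm→Band C ($704M), Meridian→Band B ($850M), AzureWave→Band F ($783M), TerraLink→Band D ($672M), Pulse→Band A ($975M); total welfare W = $3984M.
TerraLink receives Band D at value $672M, so the others get W − 672 = $3312M.
Without TerraLink: best allocation of the remaining 4 bidders over all 5 bands is PeakComm→Band C ($704M), Meridian→Band F ($895M), AzureWave→Band D ($828M), Pulse→Band A ($975M), total $3402M.
VCG payment = (others' best without TerraLink) − (others' welfare with TerraLink) = 3402 − 3312 = $90M.

TerraLink pays $90M.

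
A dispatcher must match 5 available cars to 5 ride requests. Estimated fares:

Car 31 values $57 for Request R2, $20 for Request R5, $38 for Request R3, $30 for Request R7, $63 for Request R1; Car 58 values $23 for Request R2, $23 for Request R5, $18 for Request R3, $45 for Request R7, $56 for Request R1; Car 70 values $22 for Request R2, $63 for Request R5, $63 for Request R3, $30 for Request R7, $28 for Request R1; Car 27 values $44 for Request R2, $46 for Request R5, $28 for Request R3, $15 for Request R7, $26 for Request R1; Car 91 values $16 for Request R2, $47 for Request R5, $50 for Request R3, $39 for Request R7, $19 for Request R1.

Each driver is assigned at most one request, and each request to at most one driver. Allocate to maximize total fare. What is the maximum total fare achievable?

This is the linear assignment problem.
Optimal: Car 31→Request R1 ($63), Car 58→Request R7 ($45), Car 70→Request R5 ($63), Car 27→Request R2 ($44), Car 91→Request R3 ($50) — total 63+45+63+44+50 = $265.
Column-greedy (each request in turn goes to its best remaining driver) gives $241, worse by 24.
Next-best assignment: Car 31→Request R1, Car 58→Request R7, Car 70→Request R3, Car 27→Request R2, Car 91→Request R5 = $262.

Max total: $265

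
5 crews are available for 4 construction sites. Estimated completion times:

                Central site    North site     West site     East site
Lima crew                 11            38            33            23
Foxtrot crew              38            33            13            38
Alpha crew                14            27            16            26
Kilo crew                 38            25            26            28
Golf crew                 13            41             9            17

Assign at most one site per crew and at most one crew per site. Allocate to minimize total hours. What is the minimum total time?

This is a one-to-one assignment (minimum-cost bipartite matching).
Optimal: Lima crew→Central site (11 hours), Kilo crew→North site (25 hours), Foxtrot crew→West site (13 hours), Golf crew→East site (17 hours) — total 11+25+13+17 = 66 hours.
Row-greedy (each crew in turn takes its cheapest remaining site) gives 75 hours, worse by 9.
Next-best assignment: Lima crew→Central site, Alpha crew→North site, Foxtrot crew→West site, Golf crew→East site = 68 hours.

Min total: 66 hours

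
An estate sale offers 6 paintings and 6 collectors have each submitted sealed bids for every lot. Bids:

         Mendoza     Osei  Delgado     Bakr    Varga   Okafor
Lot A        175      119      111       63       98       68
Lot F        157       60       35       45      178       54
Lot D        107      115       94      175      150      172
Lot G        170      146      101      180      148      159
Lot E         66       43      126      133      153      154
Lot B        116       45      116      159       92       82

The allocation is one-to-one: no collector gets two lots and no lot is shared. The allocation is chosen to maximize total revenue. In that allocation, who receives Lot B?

Bakr receives Lot B.

Optimal: Mendoza→Lot A ($175), Osei→Lot G ($146), Delgado→Lot E ($126), Bakr→Lot B ($159), Varga→Lot F ($178), Okafor→Lot D ($172) — total 175+146+126+159+178+172 = $956.
Checked against all permutations: $956 is optimal.
Bakr's own top lot is Lot G ($180), but forcing Bakr→Lot G and reassigning the rest optimally gives only $918 — worse by 38.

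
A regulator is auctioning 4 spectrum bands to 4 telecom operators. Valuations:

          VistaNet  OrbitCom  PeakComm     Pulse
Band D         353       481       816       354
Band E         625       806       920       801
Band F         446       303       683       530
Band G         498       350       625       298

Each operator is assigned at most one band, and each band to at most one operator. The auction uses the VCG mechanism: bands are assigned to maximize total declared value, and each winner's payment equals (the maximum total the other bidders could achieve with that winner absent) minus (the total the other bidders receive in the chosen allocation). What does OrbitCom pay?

Efficient allocation: VistaNet→Band G ($498M), OrbitCom→Band E ($806M), PeakComm→Band D ($816M), Pulse→Band F ($530M); total welfare W = $2650M.
OrbitCom receives Band E at value $806M, so the others get W − 806 = $1844M.
Without OrbitCom: best allocation of the remaining 3 bidders over all 4 bands is VistaNet→Band G ($498M), PeakComm→Band D ($816M), Pulse→Band E ($801M), total $2115M.
VCG payment = (others' best without OrbitCom) − (others' welfare with OrbitCom) = 2115 − 1844 = $271M.

OrbitCom pays $271M.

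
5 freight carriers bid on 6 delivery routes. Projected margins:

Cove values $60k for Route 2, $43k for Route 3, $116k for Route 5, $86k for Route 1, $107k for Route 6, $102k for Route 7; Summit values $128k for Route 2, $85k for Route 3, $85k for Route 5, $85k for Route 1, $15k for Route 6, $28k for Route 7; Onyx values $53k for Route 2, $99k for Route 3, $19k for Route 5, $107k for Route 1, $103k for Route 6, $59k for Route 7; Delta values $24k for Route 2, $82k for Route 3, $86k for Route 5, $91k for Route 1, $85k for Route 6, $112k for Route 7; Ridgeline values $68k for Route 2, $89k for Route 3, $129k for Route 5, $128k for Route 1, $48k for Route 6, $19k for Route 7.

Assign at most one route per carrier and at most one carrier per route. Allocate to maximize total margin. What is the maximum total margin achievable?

Optimal: Cove→Route 5 ($116k), Summit→Route 2 ($128k), Onyx→Route 6 ($103k), Delta→Route 7 ($112k), Ridgeline→Route 1 ($128k) — total 116+128+103+112+128 = $587k.
Next-best assignment: Cove→Route 5, Summit→Route 2, Onyx→Route 3, Delta→Route 7, Ridgeline→Route 1 = $583k.

Maximum total: $587k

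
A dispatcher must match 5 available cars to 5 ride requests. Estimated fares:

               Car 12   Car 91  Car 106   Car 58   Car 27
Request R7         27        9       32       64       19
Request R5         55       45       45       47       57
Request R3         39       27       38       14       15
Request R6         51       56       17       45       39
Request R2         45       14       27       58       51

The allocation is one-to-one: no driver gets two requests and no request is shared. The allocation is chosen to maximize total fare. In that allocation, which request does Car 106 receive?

Optimal: Car 12→Request R5 ($55), Car 91→Request R6 ($56), Car 106→Request R3 ($38), Car 58→Request R7 ($64), Car 27→Request R2 ($51) — total 55+56+38+64+51 = $264.
Column-greedy (each request in turn goes to its best remaining driver) gives $243, worse by 21.
Car 106's own top request is Request R5 ($45), but forcing Car 106→Request R5 and reassigning the rest optimally gives only $255 — worse by 9.

Car 106 receives Request R3.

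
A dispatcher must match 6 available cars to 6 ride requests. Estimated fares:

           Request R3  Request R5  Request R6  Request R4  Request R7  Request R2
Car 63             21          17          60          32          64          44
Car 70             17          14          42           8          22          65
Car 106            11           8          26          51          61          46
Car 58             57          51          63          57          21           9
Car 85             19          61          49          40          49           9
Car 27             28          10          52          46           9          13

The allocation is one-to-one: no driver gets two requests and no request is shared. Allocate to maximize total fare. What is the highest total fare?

Maximum total: $350

This is a one-to-one assignment (maximum-weight bipartite matching).
Optimal: Car 63→Request R6 ($60), Car 70→Request R2 ($65), Car 106→Request R7 ($61), Car 58→Request R3 ($57), Car 85→Request R5 ($61), Car 27→Request R4 ($46) — total 60+65+61+57+61+46 = $350.
Checked against all permutations: $350 is optimal.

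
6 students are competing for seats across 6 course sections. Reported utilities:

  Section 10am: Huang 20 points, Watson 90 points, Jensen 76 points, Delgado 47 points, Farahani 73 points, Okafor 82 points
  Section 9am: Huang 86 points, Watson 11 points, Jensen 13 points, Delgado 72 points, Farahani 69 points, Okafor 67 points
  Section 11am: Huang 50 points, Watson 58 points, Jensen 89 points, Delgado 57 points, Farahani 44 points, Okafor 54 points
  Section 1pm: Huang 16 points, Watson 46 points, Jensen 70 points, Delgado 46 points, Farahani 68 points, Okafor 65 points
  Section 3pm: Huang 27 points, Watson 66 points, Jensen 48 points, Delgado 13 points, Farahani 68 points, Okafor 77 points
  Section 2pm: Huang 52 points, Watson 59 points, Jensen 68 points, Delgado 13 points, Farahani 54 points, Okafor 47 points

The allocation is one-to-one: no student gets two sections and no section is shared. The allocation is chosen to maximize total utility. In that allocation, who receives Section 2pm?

Optimal: Huang→Section 2pm (52 points), Watson→Section 10am (90 points), Jensen→Section 11am (89 points), Delgado→Section 9am (72 points), Farahani→Section 1pm (68 points), Okafor→Section 3pm (77 points) — total 52+90+89+72+68+77 = 448 points.
Checked against all permutations: 448 points is optimal.
Huang's own top section is Section 9am (86 points), but forcing Huang→Section 9am and reassigning the rest optimally gives only 446 points — worse by 2.

Huang receives Section 2pm.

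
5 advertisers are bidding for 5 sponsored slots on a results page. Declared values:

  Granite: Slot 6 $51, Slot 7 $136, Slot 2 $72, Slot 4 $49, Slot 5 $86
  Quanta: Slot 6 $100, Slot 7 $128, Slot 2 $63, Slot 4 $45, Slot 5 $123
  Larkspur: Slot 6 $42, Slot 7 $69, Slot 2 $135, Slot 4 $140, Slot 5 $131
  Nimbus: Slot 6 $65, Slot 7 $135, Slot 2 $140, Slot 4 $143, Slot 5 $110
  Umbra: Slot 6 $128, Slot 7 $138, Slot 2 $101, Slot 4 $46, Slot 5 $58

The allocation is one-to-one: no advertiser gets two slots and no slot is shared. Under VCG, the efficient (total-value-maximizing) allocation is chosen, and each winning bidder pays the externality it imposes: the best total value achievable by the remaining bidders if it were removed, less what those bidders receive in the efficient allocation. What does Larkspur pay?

Efficient allocation: Granite→Slot 7 ($136), Quanta→Slot 5 ($123), Larkspur→Slot 4 ($140), Nimbus→Slot 2 ($140), Umbra→Slot 6 ($128); total welfare W = $667.
Larkspur receives Slot 4 at value $140, so the others get W − 140 = $527.
Without Larkspur: best allocation of the remaining 4 bidders over all 5 slots is Granite→Slot 7 ($136), Quanta→Slot 5 ($123), Nimbus→Slot 4 ($143), Umbra→Slot 6 ($128), total $530.
VCG payment = (others' best without Larkspur) − (others' welfare with Larkspur) = 530 − 527 = $3.

Larkspur pays $3.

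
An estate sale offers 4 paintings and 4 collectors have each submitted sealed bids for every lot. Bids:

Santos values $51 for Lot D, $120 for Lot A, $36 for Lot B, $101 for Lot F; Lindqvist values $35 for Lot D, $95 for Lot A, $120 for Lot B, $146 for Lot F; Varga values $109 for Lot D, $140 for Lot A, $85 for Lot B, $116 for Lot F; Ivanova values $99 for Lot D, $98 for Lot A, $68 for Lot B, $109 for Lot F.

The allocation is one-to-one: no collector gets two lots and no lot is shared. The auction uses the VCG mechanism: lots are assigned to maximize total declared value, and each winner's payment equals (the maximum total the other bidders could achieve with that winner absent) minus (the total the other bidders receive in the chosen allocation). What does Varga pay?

Varga pays $45.

Efficient allocation: Santos→Lot F ($101), Lindqvist→Lot B ($120), Varga→Lot A ($140), Ivanova→Lot D ($99); total welfare W = $460.
Varga receives Lot A at value $140, so the others get W − 140 = $320.
Without Varga: best allocation of the remaining 3 bidders over all 4 lots is Santos→Lot A ($120), Lindqvist→Lot F ($146), Ivanova→Lot D ($99), total $365.
VCG payment = (others' best without Varga) − (others' welfare with Varga) = 365 − 320 = $45.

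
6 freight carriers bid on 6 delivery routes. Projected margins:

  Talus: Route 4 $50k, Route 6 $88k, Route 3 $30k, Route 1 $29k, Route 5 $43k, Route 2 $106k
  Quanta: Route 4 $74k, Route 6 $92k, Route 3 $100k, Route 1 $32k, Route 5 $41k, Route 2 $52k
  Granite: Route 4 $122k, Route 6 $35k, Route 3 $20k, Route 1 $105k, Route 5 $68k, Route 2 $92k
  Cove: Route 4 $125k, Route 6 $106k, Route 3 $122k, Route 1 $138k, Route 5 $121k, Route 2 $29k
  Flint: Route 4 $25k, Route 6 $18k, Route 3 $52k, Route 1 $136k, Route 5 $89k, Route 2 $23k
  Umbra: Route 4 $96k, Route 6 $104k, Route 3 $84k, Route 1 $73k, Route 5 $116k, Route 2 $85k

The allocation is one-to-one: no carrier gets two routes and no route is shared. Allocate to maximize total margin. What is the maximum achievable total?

Max total: $694k

Optimal: Talus→Route 2 ($106k), Quanta→Route 6 ($92k), Granite→Route 4 ($122k), Cove→Route 3 ($122k), Flint→Route 1 ($136k), Umbra→Route 5 ($116k) — total 106+92+122+122+136+116 = $694k.
Max-entry greedy (repeatedly take the single best remaining cell) gives $600k, worse by 94.
Next-best assignment: Talus→Route 2, Quanta→Route 3, Granite→Route 4, Cove→Route 5, Flint→Route 1, Umbra→Route 6 = $689k.
Every other assignment is strictly worse.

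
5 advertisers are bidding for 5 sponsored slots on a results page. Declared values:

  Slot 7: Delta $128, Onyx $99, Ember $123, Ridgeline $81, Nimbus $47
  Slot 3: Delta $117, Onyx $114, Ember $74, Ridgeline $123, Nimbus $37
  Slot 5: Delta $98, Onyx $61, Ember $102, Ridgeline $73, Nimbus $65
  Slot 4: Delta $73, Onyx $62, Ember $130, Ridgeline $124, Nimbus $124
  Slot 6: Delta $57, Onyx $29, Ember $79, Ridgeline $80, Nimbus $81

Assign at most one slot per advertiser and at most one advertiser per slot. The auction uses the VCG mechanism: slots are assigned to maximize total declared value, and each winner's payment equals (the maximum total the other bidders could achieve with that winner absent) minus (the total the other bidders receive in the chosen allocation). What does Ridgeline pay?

Efficient allocation: Delta→Slot 7 ($128), Onyx→Slot 3 ($114), Ember→Slot 5 ($102), Ridgeline→Slot 4 ($124), Nimbus→Slot 6 ($81); total welfare W = $549.
Ridgeline receives Slot 4 at value $124, so the others get W − 124 = $425.
Without Ridgeline: best allocation of the remaining 4 bidders over all 5 slots is Delta→Slot 7 ($128), Onyx→Slot 3 ($114), Ember→Slot 5 ($102), Nimbus→Slot 4 ($124), total $468.
VCG payment = (others' best without Ridgeline) − (others' welfare with Ridgeline) = 468 − 425 = $43.

Ridgeline pays $43.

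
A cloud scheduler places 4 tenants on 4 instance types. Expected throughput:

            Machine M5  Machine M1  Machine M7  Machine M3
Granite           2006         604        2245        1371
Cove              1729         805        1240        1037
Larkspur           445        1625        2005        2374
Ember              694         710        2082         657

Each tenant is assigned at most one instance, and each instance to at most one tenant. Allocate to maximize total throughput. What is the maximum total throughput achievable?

Max total: 7267 ops/s

Optimal: Granite→Machine M5 (2006 ops/s), Cove→Machine M1 (805 ops/s), Larkspur→Machine M3 (2374 ops/s), Ember→Machine M7 (2082 ops/s) — total 2006+805+2374+2082 = 7267 ops/s.
Column-greedy (each instance in turn goes to its best remaining tenant) gives 6750 ops/s, worse by 517.
Swapping Ember↔Larkspur (Ember→Machine M3 657 ops/s, Larkspur→Machine M7 2005 ops/s) loses 1794.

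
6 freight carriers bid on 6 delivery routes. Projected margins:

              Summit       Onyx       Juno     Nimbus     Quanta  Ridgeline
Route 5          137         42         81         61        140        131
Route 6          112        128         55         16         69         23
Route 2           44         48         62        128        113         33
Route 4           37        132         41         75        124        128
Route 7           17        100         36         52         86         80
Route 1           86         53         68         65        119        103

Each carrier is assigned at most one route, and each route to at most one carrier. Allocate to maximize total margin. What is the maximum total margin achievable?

Optimal: Summit→Route 5 ($137k), Onyx→Route 6 ($128k), Juno→Route 7 ($36k), Nimbus→Route 2 ($128k), Quanta→Route 1 ($119k), Ridgeline→Route 4 ($128k) — total 137+128+36+128+119+128 = $676k.
Column-greedy (each route in turn goes to its best remaining carrier) gives $646k, worse by 30.
Checked against all permutations: $676k is optimal.

Max total: $676k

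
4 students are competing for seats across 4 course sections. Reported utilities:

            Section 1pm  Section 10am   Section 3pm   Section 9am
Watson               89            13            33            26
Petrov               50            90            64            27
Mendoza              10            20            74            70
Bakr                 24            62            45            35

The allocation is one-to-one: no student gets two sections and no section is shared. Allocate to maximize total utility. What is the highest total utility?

Optimal: Watson→Section 1pm (89 points), Petrov→Section 10am (90 points), Mendoza→Section 9am (70 points), Bakr→Section 3pm (45 points) — total 89+90+70+45 = 294 points.
Column-greedy (each section in turn goes to its best remaining student) gives 288 points, worse by 6.

Maximum total: 294 points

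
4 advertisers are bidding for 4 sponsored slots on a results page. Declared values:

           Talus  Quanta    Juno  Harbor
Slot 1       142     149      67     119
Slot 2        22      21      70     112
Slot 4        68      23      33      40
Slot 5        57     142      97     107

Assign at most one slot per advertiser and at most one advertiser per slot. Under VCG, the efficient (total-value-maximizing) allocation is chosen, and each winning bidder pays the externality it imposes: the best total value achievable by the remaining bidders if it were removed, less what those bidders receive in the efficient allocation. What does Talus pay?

Talus pays $71.

Efficient allocation: Talus→Slot 1 ($142), Quanta→Slot 5 ($142), Juno→Slot 4 ($33), Harbor→Slot 2 ($112); total welfare W = $429.
Talus receives Slot 1 at value $142, so the others get W − 142 = $287.
Without Talus: best allocation of the remaining 3 bidders over all 4 slots is Quanta→Slot 1 ($149), Juno→Slot 5 ($97), Harbor→Slot 2 ($112), total $358.
VCG payment = (others' best without Talus) − (others' welfare with Talus) = 358 − 287 = $71.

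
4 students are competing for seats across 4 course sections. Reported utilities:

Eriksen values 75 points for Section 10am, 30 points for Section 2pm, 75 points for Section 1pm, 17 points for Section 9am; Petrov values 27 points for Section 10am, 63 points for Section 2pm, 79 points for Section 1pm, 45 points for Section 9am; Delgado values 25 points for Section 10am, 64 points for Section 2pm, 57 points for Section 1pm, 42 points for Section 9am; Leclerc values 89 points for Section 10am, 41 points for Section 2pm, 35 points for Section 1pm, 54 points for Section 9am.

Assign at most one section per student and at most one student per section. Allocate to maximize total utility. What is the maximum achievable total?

Maximum total: 273 points

Optimal: Eriksen→Section 1pm (75 points), Petrov→Section 9am (45 points), Delgado→Section 2pm (64 points), Leclerc→Section 10am (89 points) — total 75+45+64+89 = 273 points.
Next-best assignment: Eriksen→Section 10am, Petrov→Section 1pm, Delgado→Section 2pm, Leclerc→Section 9am = 272 points.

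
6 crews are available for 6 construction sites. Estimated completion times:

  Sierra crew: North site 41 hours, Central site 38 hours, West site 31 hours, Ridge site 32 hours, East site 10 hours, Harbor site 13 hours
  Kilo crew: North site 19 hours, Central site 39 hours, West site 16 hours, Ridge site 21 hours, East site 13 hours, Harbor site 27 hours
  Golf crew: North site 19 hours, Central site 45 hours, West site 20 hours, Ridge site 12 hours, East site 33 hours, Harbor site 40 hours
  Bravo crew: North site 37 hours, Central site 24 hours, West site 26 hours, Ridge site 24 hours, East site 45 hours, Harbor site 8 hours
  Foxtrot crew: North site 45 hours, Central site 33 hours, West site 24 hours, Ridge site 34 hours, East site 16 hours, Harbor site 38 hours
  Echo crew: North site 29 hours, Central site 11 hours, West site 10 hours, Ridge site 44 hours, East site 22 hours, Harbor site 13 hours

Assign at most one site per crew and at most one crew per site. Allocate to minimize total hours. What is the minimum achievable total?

Minimum total: 84 hours

Treat this as an assignment problem: match each crew to one site.
Optimal: Sierra crew→East site (10 hours), Kilo crew→North site (19 hours), Golf crew→Ridge site (12 hours), Bravo crew→Harbor site (8 hours), Foxtrot crew→West site (24 hours), Echo crew→Central site (11 hours) — total 10+19+12+8+24+11 = 84 hours.
Row-greedy (each crew in turn takes its cheapest remaining site) gives 108 hours, worse by 24.
Next-best assignment: Sierra crew→East site, Kilo crew→North site, Golf crew→Ridge site, Bravo crew→Harbor site, Foxtrot crew→Central site, Echo crew→West site = 92 hours.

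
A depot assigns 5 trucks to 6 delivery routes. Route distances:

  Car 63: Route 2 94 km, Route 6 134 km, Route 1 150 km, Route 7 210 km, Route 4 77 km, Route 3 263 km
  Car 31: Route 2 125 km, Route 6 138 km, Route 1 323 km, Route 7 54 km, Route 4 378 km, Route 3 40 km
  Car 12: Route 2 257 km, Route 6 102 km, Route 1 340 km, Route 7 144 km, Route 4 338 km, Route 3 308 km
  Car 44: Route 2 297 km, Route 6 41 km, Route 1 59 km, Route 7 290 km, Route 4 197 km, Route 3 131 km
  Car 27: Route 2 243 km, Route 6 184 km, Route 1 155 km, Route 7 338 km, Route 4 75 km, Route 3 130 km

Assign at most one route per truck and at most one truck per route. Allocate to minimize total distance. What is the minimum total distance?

Optimal: Car 63→Route 2 (94 km), Car 31→Route 3 (40 km), Car 12→Route 6 (102 km), Car 44→Route 1 (59 km), Car 27→Route 4 (75 km) — total 94+40+102+59+75 = 370 km.
Column-greedy (each route in turn goes to its cheapest remaining truck) gives 682 km, worse by 312.
Next-best assignment: Car 63→Route 2, Car 31→Route 7, Car 12→Route 6, Car 44→Route 1, Car 27→Route 4 = 384 km.
Every other assignment is strictly worse.

Min total: 370 km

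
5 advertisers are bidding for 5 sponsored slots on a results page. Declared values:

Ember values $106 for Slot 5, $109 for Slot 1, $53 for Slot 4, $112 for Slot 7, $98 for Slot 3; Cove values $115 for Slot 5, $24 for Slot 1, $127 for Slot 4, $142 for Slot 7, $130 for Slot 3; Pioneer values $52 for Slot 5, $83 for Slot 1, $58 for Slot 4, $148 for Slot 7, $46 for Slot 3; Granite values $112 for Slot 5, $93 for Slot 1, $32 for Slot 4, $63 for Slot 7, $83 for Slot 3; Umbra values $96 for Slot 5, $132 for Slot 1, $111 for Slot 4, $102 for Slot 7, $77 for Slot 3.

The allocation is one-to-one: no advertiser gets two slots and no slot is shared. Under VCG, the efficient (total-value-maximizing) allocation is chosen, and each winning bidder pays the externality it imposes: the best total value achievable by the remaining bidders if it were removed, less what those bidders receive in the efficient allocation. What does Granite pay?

Efficient allocation: Ember→Slot 3 ($98), Cove→Slot 4 ($127), Pioneer→Slot 7 ($148), Granite→Slot 5 ($112), Umbra→Slot 1 ($132); total welfare W = $617.
Granite receives Slot 5 at value $112, so the others get W − 112 = $505.
Without Granite: best allocation of the remaining 4 bidders over all 5 slots is Ember→Slot 5 ($106), Cove→Slot 3 ($130), Pioneer→Slot 7 ($148), Umbra→Slot 1 ($132), total $516.
VCG payment = (others' best without Granite) − (others' welfare with Granite) = 516 − 505 = $11.

Granite pays $11.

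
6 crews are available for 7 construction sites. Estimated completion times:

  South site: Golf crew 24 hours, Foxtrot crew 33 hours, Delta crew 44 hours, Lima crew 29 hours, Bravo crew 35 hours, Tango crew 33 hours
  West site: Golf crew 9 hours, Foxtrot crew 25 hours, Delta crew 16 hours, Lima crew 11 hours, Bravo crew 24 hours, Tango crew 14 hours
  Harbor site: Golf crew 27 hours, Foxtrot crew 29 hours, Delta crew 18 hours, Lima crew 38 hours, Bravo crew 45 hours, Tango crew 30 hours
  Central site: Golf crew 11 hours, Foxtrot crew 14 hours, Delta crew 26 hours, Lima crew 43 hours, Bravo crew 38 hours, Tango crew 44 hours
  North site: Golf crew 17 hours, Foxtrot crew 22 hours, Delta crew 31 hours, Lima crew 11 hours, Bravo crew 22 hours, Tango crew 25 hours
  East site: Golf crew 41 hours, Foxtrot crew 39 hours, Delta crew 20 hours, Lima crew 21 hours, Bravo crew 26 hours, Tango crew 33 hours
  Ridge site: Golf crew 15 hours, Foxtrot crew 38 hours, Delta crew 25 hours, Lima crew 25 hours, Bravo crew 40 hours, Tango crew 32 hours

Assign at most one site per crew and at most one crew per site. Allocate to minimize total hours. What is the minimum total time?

Min total: 98 hours

This is a one-to-one assignment (minimum-cost bipartite matching).
Optimal: Golf crew→Ridge site (15 hours), Foxtrot crew→Central site (14 hours), Delta crew→Harbor site (18 hours), Lima crew→North site (11 hours), Bravo crew→East site (26 hours), Tango crew→West site (14 hours) — total 15+14+18+11+26+14 = 98 hours.
Column-greedy (each site in turn goes to its cheapest remaining crew) gives 122 hours, worse by 24.
Next-best assignment: Golf crew→Ridge site, Foxtrot crew→Central site, Delta crew→Harbor site, Lima crew→East site, Bravo crew→North site, Tango crew→West site = 104 hours.
Swapping Lima crew↔Foxtrot crew (Lima crew→Central site 43 hours, Foxtrot crew→North site 22 hours) adds 40.
No other one-to-one assignment undercuts 98 hours.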